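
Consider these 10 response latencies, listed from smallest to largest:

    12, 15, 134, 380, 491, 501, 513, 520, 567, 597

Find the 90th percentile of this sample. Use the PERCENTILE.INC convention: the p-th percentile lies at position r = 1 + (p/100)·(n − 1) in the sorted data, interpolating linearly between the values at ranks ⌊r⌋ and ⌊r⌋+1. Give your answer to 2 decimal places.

n = 10.
r = 1 + (90/100)·(10 − 1) = 1 + 8.1 = 9.1.
Rank 9 is 567 and rank 10 is 597.
Interpolate: 567 + 0.1·(597 − 567) = 567 + 0.1·30 = 570.

570.00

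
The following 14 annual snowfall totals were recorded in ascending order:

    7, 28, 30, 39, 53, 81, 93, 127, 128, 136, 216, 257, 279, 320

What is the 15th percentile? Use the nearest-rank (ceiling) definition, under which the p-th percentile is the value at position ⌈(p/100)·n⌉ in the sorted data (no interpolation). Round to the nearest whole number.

n = 14.
Position = ⌈15/100 · 14⌉ = ⌈2.1⌉ = 3.
The value at rank 3 is 30.

30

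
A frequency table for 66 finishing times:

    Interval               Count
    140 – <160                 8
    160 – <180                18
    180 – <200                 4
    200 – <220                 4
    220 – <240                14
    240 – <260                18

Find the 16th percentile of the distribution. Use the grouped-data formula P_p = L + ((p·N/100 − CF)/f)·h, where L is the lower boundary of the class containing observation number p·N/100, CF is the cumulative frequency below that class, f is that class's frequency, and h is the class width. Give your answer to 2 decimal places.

N = 66; target position k = 16/100 · 66 = 10.56.
Cumulative frequencies: 8, 26, 30, 34, 48, 66.
Observation 10.56 falls in the class 160 – <180.
L = 160, CF = 8, f = 18, h = 20.
P16 = 160 + ((10.56 − 8)/18)·20 = 160 + 2.84444 = 162.844.

162.84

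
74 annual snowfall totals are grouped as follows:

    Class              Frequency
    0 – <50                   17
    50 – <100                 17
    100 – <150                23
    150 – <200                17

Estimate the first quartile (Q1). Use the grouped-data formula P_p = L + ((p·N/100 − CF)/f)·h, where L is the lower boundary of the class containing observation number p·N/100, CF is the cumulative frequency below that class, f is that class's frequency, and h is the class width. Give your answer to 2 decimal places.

54.41

N = 74; target position k = 25/100 · 74 = 18.5.
Cumulative frequencies: 17, 34, 57, 74.
Observation 18.5 falls in the class 50 – <100.
L = 50, CF = 17, f = 17, h = 50.
P25 = 50 + ((18.5 − 17)/17)·50 = 50 + 4.41176 = 54.4118.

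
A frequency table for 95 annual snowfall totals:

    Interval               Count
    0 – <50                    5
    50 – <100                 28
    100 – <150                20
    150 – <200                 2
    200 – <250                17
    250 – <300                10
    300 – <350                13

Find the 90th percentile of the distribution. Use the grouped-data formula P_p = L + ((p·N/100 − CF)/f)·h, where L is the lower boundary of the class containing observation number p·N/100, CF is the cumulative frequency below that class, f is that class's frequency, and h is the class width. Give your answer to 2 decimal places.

N = 95; target position k = 90/100 · 95 = 85.5.
Cumulative frequencies: 5, 33, 53, 55, 72, 82, 95.
Observation 85.5 falls in the class 300 – <350.
L = 300, CF = 82, f = 13, h = 50.
P90 = 300 + ((85.5 − 82)/13)·50 = 300 + 13.4615 = 313.462.

313.46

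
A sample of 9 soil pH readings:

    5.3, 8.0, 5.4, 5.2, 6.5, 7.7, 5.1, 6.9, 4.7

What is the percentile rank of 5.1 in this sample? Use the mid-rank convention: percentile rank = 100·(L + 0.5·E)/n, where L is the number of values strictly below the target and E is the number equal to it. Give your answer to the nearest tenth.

Sorted: 4.7, 5.1, 5.2, 5.3, 5.4, 6.5, 6.9, 7.7, 8.0.
Count below 5.1: L = 1; count equal: E = 1; n = 9.
Percentile rank = 100·(1 + 0.5·1)/9 = 100·1.5/9 = 16.67.

16.7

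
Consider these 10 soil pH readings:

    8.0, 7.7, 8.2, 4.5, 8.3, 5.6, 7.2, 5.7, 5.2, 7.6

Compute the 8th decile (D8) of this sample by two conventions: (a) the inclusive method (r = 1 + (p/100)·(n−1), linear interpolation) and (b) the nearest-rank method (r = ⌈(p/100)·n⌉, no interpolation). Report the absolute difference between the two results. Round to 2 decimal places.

0.04

Sorted: 4.5, 5.2, 5.6, 5.7, 7.2, 7.6, 7.7, 8.0, 8.2, 8.3.
n = 10.
(a) r = 8.2; between ranks 8 (8.0) and 9 (8.2): 8.04.
(b) the nearest-rank method: rank 8 → 8.
|8.04 − 8| = 0.04.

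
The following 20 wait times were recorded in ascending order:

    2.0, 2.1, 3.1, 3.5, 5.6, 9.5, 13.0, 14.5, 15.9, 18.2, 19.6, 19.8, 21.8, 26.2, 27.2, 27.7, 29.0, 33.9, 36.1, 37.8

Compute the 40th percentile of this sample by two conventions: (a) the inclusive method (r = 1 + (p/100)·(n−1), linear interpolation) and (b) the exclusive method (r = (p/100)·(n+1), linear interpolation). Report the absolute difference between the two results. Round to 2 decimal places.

0.28

n = 20.
(a) r = 8.6; between ranks 8 (14.5) and 9 (15.9): 15.34.
(b) r = 8.4; between ranks 8 (14.5) and 9 (15.9): 15.06.
|15.34 − 15.06| = 0.28.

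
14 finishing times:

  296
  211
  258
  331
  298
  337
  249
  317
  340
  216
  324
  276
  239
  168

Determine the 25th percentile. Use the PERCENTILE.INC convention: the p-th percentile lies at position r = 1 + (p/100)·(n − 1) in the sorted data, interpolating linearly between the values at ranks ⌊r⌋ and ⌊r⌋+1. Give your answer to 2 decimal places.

241.50

Sorted: 168, 211, 216, 239, 249, 258, 276, 296, 298, 317, 324, 331, 337, 340.
n = 14.
r = 1 + (25/100)·(14 − 1) = 1 + 3.25 = 4.25.
Rank 4 is 239 and rank 5 is 249.
Interpolate: 239 + 0.25·(249 − 239) = 239 + 0.25·10 = 241.5.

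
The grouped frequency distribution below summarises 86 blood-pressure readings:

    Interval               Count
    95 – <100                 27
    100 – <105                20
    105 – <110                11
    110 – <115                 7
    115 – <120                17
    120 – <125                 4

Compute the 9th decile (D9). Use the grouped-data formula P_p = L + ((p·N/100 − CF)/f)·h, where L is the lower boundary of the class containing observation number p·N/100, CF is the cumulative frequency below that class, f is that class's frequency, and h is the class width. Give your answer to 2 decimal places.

N = 86; target position k = 90/100 · 86 = 77.4.
Cumulative frequencies: 27, 47, 58, 65, 82, 86.
Observation 77.4 falls in the class 115 – <120.
L = 115, CF = 65, f = 17, h = 5.
P90 = 115 + ((77.4 − 65)/17)·5 = 115 + 3.64706 = 118.647.

118.65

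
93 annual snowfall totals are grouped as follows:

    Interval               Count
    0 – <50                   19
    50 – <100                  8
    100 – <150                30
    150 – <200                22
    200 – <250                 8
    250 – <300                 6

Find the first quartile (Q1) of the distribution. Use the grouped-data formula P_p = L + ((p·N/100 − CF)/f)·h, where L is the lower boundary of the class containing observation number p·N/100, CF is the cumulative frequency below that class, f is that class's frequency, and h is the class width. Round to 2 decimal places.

76.56

N = 93; target position k = 25/100 · 93 = 23.25.
Cumulative frequencies: 19, 27, 57, 79, 87, 93.
Observation 23.25 falls in the class 50 – <100.
L = 50, CF = 19, f = 8, h = 50.
P25 = 50 + ((23.25 − 19)/8)·50 = 50 + 26.5625 = 76.5625.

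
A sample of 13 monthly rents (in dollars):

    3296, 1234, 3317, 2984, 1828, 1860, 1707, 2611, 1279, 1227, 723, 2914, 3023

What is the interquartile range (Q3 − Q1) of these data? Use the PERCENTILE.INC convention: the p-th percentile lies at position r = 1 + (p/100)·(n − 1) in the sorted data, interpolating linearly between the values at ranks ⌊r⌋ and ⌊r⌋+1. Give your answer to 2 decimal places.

Sorted: 723, 1227, 1234, 1279, 1707, 1828, 1860, 2611, 2914, 2984, 3023, 3296, 3317.
n = 13.
P25: r = 4 (integer) → 1279.
P75: r = 10 (integer) → 2984.
Difference: 2984 − 1279 = 1705.

1705.00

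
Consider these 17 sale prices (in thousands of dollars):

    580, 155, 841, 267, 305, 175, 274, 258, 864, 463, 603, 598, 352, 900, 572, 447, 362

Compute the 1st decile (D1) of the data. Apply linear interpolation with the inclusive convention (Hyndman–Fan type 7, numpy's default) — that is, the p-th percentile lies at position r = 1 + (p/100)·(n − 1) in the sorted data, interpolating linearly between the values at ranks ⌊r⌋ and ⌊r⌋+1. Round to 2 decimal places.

Sorted: 155, 175, 258, 267, 274, 305, 352, 362, 447, 463, 572, 580, 598, 603, 841, 864, 900.
n = 17.
r = 1 + (10/100)·(17 − 1) = 1 + 1.6 = 2.6.
Rank 2 is 175 and rank 3 is 258.
Interpolate: 175 + 0.6·(258 − 175) = 175 + 0.6·83 = 224.8.

224.80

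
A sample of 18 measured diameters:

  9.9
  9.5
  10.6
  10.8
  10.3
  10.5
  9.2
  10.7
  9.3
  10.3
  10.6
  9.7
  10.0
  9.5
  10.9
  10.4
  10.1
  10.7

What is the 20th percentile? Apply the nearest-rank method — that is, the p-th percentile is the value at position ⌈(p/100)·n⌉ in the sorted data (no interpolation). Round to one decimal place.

9.5

Sorted: 9.2, 9.3, 9.5, 9.5, 9.7, 9.9, 10.0, 10.1, 10.3, 10.3, 10.4, 10.5, 10.6, 10.6, 10.7, 10.7, 10.8, 10.9.
n = 18.
Position = ⌈20/100 · 18⌉ = ⌈3.6⌉ = 4.
The value at rank 4 is 9.5.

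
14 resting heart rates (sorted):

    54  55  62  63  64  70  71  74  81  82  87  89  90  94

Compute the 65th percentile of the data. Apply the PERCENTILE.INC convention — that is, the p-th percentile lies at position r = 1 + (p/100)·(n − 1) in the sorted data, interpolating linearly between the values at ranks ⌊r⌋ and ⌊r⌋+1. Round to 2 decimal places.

81.45

n = 14.
r = 1 + (65/100)·(14 − 1) = 1 + 8.45 = 9.45.
Rank 9 is 81 and rank 10 is 82.
Interpolate: 81 + 0.45·(82 − 81) = 81 + 0.45·1 = 81.45.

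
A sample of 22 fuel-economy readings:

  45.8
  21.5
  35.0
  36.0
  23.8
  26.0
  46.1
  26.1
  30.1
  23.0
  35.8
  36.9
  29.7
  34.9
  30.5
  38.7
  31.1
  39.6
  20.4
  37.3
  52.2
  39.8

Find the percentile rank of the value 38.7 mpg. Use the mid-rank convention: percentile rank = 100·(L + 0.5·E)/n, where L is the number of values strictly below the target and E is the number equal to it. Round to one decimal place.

Sorted: 20.4, 21.5, 23.0, 23.8, 26.0, 26.1, 29.7, 30.1, 30.5, 31.1, 34.9, 35.0, 35.8, 36.0, 36.9, 37.3, 38.7, 39.6, 39.8, 45.8, 46.1, 52.2.
Count below 38.7: L = 16; count equal: E = 1; n = 22.
Percentile rank = 100·(16 + 0.5·1)/22 = 100·16.5/22 = 75.

75.0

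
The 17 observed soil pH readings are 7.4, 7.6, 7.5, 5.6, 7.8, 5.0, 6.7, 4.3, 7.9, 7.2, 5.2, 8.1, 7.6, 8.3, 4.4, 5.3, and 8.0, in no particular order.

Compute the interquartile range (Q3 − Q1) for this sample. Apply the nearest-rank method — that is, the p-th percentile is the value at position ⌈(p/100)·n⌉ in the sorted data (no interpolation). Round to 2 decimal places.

2.50

Sorted: 4.3, 4.4, 5.0, 5.2, 5.3, 5.6, 6.7, 7.2, 7.4, 7.5, 7.6, 7.6, 7.8, 7.9, 8.0, 8.1, 8.3.
n = 17.
P25: rank ⌈25/100·17⌉ = 5 → 5.3.
P75: rank ⌈75/100·17⌉ = 13 → 7.8.
Difference: 7.8 − 5.3 = 2.5.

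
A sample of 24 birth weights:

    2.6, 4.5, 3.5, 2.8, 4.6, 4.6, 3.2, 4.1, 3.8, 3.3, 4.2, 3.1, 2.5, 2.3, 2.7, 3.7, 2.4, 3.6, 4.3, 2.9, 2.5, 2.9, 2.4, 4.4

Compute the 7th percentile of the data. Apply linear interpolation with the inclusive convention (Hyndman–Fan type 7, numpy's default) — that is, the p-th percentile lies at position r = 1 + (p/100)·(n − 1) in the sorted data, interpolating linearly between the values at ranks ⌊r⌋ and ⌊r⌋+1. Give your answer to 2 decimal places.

2.40

Sorted: 2.3, 2.4, 2.4, 2.5, 2.5, 2.6, 2.7, 2.8, 2.9, 2.9, 3.1, 3.2, 3.3, 3.5, 3.6, 3.7, 3.8, 4.1, 4.2, 4.3, 4.4, 4.5, 4.6, 4.6.
n = 24.
r = 1 + (7/100)·(24 − 1) = 1 + 1.61 = 2.61.
Rank 2 is 2.4 and rank 3 is 2.4.
Interpolate: 2.4 + 0.61·(2.4 − 2.4) = 2.4 + 0.61·0 = 2.4.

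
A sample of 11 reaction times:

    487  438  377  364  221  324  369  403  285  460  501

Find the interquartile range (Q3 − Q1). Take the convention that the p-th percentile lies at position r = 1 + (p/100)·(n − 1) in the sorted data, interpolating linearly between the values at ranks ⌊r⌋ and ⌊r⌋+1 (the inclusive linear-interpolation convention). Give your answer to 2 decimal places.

105.00

Sorted: 221, 285, 324, 364, 369, 377, 403, 438, 460, 487, 501.
n = 11.
P25: r = 3.5; ranks 3–4 are 324, 364; interpolating gives 344.
P75: r = 8.5; ranks 8–9 are 438, 460; interpolating gives 449.
Difference: 449 − 344 = 105.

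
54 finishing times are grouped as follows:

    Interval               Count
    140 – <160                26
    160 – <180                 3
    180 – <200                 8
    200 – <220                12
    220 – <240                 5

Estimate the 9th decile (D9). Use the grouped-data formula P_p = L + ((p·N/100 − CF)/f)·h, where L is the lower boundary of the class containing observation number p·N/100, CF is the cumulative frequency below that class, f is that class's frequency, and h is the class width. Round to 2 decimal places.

N = 54; target position k = 90/100 · 54 = 48.6.
Cumulative frequencies: 26, 29, 37, 49, 54.
Observation 48.6 falls in the class 200 – <220.
L = 200, CF = 37, f = 12, h = 20.
P90 = 200 + ((48.6 − 37)/12)·20 = 200 + 19.3333 = 219.333.

219.33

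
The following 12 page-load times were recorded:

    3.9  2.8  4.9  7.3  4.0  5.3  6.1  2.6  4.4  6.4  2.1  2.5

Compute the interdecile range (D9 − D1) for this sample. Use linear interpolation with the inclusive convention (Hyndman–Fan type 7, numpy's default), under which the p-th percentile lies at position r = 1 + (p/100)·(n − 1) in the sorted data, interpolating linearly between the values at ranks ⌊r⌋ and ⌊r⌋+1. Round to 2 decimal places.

3.86

Sorted: 2.1, 2.5, 2.6, 2.8, 3.9, 4.0, 4.4, 4.9, 5.3, 6.1, 6.4, 7.3.
n = 12.
P10: r = 2.1; ranks 2–3 are 2.5, 2.6; interpolating gives 2.51.
P90: r = 10.9; ranks 10–11 are 6.1, 6.4; interpolating gives 6.37.
Difference: 6.37 − 2.51 = 3.86.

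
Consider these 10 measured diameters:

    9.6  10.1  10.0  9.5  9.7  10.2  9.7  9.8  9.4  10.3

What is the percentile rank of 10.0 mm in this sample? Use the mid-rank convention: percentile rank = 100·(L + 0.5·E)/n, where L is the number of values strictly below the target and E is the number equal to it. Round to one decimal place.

65.0

Sorted: 9.4, 9.5, 9.6, 9.7, 9.7, 9.8, 10.0, 10.1, 10.2, 10.3.
Count below 10.0: L = 6; count equal: E = 1; n = 10.
Percentile rank = 100·(6 + 0.5·1)/10 = 100·6.5/10 = 65.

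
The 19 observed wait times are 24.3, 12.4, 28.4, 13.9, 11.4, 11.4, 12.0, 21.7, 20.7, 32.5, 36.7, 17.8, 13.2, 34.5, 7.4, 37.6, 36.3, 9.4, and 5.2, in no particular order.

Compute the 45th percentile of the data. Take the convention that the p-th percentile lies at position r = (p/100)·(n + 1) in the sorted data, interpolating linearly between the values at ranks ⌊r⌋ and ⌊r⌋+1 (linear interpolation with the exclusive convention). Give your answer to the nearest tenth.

13.9

Sorted: 5.2, 7.4, 9.4, 11.4, 11.4, 12.0, 12.4, 13.2, 13.9, 17.8, 20.7, 21.7, 24.3, 28.4, 32.5, 34.5, 36.3, 36.7, 37.6.
n = 19.
r = (45/100)·(19 + 1) = 9.
r is an integer, so P45 is the value at rank 9: 13.9.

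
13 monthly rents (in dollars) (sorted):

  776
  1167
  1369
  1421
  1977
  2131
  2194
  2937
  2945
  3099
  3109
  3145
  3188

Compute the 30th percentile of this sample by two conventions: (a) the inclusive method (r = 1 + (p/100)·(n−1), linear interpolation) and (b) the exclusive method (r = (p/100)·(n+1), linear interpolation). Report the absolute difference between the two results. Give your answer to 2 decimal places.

222.40

n = 13.
(a) r = 4.6; between ranks 4 (1421) and 5 (1977): 1754.6.
(b) r = 4.2; between ranks 4 (1421) and 5 (1977): 1532.2.
|1754.6 − 1532.2| = 222.4.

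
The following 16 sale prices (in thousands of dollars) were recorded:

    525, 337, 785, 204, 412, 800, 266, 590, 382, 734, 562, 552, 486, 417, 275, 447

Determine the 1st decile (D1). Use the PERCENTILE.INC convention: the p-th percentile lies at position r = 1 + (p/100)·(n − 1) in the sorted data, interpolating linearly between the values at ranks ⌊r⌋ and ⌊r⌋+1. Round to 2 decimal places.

270.50

Sorted: 204, 266, 275, 337, 382, 412, 417, 447, 486, 525, 552, 562, 590, 734, 785, 800.
n = 16.
r = 1 + (10/100)·(16 − 1) = 1 + 1.5 = 2.5.
Rank 2 is 266 and rank 3 is 275.
Interpolate: 266 + 0.5·(275 − 266) = 266 + 0.5·9 = 270.5.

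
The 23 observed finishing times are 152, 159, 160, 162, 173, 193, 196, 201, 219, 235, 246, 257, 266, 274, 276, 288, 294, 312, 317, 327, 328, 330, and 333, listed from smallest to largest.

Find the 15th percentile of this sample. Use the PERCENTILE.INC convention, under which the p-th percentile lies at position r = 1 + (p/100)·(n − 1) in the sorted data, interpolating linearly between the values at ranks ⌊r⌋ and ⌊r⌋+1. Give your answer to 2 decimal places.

165.30

n = 23.
r = 1 + (15/100)·(23 − 1) = 1 + 3.3 = 4.3.
Rank 4 is 162 and rank 5 is 173.
Interpolate: 162 + 0.3·(173 − 162) = 162 + 0.3·11 = 165.3.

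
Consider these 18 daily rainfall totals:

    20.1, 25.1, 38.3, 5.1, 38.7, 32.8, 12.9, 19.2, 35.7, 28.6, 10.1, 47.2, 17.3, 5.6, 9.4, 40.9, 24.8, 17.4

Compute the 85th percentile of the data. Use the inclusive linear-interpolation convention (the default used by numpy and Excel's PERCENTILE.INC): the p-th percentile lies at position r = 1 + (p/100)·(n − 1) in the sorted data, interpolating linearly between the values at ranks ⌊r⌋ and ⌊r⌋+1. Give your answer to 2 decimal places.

Sorted: 5.1, 5.6, 9.4, 10.1, 12.9, 17.3, 17.4, 19.2, 20.1, 24.8, 25.1, 28.6, 32.8, 35.7, 38.3, 38.7, 40.9, 47.2.
n = 18.
r = 1 + (85/100)·(18 − 1) = 1 + 14.45 = 15.45.
Rank 15 is 38.3 and rank 16 is 38.7.
Interpolate: 38.3 + 0.45·(38.7 − 38.3) = 38.3 + 0.45·0.4 = 38.48.

38.48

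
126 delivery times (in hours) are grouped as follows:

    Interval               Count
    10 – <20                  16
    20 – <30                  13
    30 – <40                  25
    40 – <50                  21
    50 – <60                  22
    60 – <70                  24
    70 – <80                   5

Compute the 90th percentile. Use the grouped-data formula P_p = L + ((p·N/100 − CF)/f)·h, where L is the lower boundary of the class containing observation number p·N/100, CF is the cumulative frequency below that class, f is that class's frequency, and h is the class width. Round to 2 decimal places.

66.83

N = 126; target position k = 90/100 · 126 = 113.4.
Cumulative frequencies: 16, 29, 54, 75, 97, 121, 126.
Observation 113.4 falls in the class 60 – <70.
L = 60, CF = 97, f = 24, h = 10.
P90 = 60 + ((113.4 − 97)/24)·10 = 60 + 6.83333 = 66.8333.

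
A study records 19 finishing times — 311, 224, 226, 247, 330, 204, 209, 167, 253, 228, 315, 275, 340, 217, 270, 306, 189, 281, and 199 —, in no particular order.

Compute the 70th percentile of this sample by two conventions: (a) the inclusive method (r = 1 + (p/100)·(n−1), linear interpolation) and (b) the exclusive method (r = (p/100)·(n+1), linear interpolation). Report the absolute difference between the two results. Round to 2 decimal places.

Sorted: 167, 189, 199, 204, 209, 217, 224, 226, 228, 247, 253, 270, 275, 281, 306, 311, 315, 330, 340.
n = 19.
(a) r = 13.6; between ranks 13 (275) and 14 (281): 278.6.
(b) r = 14 → value at rank 14 = 281.
|278.6 − 281| = 2.4.

2.40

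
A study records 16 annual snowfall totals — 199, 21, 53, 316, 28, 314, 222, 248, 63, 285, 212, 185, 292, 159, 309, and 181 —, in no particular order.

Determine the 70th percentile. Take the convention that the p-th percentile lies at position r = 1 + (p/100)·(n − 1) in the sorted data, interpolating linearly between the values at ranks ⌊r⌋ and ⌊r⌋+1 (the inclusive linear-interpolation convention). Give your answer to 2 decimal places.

266.50

Sorted: 21, 28, 53, 63, 159, 181, 185, 199, 212, 222, 248, 285, 292, 309, 314, 316.
n = 16.
r = 1 + (70/100)·(16 − 1) = 1 + 10.5 = 11.5.
Rank 11 is 248 and rank 12 is 285.
Interpolate: 248 + 0.5·(285 − 248) = 248 + 0.5·37 = 266.5.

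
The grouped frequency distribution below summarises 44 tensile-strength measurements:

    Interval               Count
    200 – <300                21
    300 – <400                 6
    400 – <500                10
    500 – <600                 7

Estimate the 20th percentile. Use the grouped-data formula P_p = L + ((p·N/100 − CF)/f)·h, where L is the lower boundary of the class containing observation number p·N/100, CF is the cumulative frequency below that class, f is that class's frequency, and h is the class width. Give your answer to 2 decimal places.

241.90

N = 44; target position k = 20/100 · 44 = 8.8.
Cumulative frequencies: 21, 27, 37, 44.
Observation 8.8 falls in the class 200 – <300.
L = 200, CF = 0, f = 21, h = 100.
P20 = 200 + ((8.8 − 0)/21)·100 = 200 + 41.9048 = 241.905.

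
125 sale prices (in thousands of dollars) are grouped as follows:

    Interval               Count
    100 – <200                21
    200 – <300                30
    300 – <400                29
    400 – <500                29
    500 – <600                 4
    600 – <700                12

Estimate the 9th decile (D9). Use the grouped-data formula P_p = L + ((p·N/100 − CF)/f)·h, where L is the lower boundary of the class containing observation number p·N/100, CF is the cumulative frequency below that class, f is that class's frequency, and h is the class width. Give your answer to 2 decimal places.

N = 125; target position k = 90/100 · 125 = 112.5.
Cumulative frequencies: 21, 51, 80, 109, 113, 125.
Observation 112.5 falls in the class 500 – <600.
L = 500, CF = 109, f = 4, h = 100.
P90 = 500 + ((112.5 − 109)/4)·100 = 500 + 87.5 = 587.5.

587.50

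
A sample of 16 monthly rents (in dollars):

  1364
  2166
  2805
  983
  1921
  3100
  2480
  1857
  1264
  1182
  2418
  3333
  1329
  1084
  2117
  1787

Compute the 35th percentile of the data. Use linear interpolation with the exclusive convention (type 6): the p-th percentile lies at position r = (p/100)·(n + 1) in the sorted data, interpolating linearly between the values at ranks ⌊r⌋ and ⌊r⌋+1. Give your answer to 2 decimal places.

1362.25

Sorted: 983, 1084, 1182, 1264, 1329, 1364, 1787, 1857, 1921, 2117, 2166, 2418, 2480, 2805, 3100, 3333.
n = 16.
r = (35/100)·(16 + 1) = 5.95.
Rank 5 is 1329 and rank 6 is 1364.
Interpolate: 1329 + 0.95·(1364 − 1329) = 1329 + 0.95·35 = 1362.25.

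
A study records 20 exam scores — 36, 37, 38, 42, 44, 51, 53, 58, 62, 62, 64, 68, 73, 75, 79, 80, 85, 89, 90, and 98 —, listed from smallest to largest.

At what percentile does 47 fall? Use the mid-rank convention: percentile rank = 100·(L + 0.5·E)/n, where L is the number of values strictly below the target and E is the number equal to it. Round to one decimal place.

Count below 47: L = 5; count equal: E = 0; n = 20.
Percentile rank = 100·(5 + 0.5·0)/20 = 100·5/20 = 25.

25.0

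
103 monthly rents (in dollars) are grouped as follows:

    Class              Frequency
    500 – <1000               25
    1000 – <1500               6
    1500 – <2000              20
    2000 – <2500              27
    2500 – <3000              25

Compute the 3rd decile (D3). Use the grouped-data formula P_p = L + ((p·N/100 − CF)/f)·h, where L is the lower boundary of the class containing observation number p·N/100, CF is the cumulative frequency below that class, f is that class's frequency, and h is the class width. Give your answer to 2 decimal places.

N = 103; target position k = 30/100 · 103 = 30.9.
Cumulative frequencies: 25, 31, 51, 78, 103.
Observation 30.9 falls in the class 1000 – <1500.
L = 1000, CF = 25, f = 6, h = 500.
P30 = 1000 + ((30.9 − 25)/6)·500 = 1000 + 491.667 = 1491.67.

1491.67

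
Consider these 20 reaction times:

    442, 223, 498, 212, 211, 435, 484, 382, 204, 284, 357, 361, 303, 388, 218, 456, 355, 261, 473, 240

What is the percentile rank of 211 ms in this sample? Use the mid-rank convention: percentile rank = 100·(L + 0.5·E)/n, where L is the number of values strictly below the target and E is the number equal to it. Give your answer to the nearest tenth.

Sorted: 204, 211, 212, 218, 223, 240, 261, 284, 303, 355, 357, 361, 382, 388, 435, 442, 456, 473, 484, 498.
Count below 211: L = 1; count equal: E = 1; n = 20.
Percentile rank = 100·(1 + 0.5·1)/20 = 100·1.5/20 = 7.5.

7.5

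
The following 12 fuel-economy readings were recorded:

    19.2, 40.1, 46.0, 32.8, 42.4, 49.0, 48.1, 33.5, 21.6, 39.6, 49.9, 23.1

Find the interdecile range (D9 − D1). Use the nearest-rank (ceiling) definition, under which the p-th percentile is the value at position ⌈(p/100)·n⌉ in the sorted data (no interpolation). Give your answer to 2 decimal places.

Sorted: 19.2, 21.6, 23.1, 32.8, 33.5, 39.6, 40.1, 42.4, 46.0, 48.1, 49.0, 49.9.
n = 12.
P10: rank ⌈10/100·12⌉ = 2 → 21.6.
P90: rank ⌈90/100·12⌉ = 11 → 49.
Difference: 49 − 21.6 = 27.4.

27.40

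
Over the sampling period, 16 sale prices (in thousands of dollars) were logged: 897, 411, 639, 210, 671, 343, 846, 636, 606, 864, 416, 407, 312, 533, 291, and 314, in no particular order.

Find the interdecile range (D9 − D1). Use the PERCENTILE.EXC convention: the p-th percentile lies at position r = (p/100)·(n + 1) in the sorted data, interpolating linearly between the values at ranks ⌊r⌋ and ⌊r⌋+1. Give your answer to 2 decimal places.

607.20

Sorted: 210, 291, 312, 314, 343, 407, 411, 416, 533, 606, 636, 639, 671, 846, 864, 897.
n = 16.
P10: r = 1.7; ranks 1–2 are 210, 291; interpolating gives 266.7.
P90: r = 15.3; ranks 15–16 are 864, 897; interpolating gives 873.9.
Difference: 873.9 − 266.7 = 607.2.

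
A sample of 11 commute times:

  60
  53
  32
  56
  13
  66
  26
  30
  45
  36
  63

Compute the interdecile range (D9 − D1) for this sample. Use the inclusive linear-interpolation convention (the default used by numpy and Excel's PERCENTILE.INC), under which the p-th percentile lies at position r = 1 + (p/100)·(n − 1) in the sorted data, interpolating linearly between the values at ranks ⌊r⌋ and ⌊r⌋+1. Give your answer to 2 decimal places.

Sorted: 13, 26, 30, 32, 36, 45, 53, 56, 60, 63, 66.
n = 11.
P10: r = 2 (integer) → 26.
P90: r = 10 (integer) → 63.
Difference: 63 − 26 = 37.

37.00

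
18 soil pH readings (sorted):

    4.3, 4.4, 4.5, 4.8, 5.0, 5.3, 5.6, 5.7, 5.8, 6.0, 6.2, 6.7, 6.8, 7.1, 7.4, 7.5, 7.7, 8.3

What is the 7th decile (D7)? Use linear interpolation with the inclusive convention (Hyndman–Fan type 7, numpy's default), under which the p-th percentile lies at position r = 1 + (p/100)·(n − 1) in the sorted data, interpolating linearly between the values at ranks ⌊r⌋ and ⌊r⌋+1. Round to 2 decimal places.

6.79

n = 18.
r = 1 + (70/100)·(18 − 1) = 1 + 11.9 = 12.9.
Rank 12 is 6.7 and rank 13 is 6.8.
Interpolate: 6.7 + 0.9·(6.8 − 6.7) = 6.7 + 0.9·0.1 = 6.79.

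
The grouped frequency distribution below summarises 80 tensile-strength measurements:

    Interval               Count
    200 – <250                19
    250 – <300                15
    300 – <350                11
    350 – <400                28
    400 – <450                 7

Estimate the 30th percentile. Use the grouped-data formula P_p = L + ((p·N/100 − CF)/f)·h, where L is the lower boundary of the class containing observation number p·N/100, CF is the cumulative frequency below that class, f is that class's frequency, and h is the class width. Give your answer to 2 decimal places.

N = 80; target position k = 30/100 · 80 = 24.
Cumulative frequencies: 19, 34, 45, 73, 80.
Observation 24 falls in the class 250 – <300.
L = 250, CF = 19, f = 15, h = 50.
P30 = 250 + ((24 − 19)/15)·50 = 250 + 16.6667 = 266.667.

266.67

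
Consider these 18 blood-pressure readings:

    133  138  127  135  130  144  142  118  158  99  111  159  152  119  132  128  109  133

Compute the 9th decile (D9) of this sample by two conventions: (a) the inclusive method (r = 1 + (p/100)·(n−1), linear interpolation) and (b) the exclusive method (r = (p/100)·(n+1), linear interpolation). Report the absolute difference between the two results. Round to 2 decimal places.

4.30

Sorted: 99, 109, 111, 118, 119, 127, 128, 130, 132, 133, 133, 135, 138, 142, 144, 152, 158, 159.
n = 18.
(a) r = 16.3; between ranks 16 (152) and 17 (158): 153.8.
(b) r = 17.1; between ranks 17 (158) and 18 (159): 158.1.
|153.8 − 158.1| = 4.3.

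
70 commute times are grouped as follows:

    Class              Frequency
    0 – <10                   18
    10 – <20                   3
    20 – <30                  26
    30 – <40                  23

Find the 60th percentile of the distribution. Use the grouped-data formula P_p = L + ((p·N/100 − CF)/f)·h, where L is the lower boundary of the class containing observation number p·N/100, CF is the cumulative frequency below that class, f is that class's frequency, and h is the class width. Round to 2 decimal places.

28.08

N = 70; target position k = 60/100 · 70 = 42.
Cumulative frequencies: 18, 21, 47, 70.
Observation 42 falls in the class 20 – <30.
L = 20, CF = 21, f = 26, h = 10.
P60 = 20 + ((42 − 21)/26)·10 = 20 + 8.07692 = 28.0769.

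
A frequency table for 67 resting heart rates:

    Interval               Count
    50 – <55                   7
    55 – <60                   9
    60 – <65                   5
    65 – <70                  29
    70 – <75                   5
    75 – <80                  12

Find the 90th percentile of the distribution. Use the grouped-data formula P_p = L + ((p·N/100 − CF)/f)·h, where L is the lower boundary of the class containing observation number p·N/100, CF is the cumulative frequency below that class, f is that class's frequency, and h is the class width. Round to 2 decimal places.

N = 67; target position k = 90/100 · 67 = 60.3.
Cumulative frequencies: 7, 16, 21, 50, 55, 67.
Observation 60.3 falls in the class 75 – <80.
L = 75, CF = 55, f = 12, h = 5.
P90 = 75 + ((60.3 − 55)/12)·5 = 75 + 2.20833 = 77.2083.

77.21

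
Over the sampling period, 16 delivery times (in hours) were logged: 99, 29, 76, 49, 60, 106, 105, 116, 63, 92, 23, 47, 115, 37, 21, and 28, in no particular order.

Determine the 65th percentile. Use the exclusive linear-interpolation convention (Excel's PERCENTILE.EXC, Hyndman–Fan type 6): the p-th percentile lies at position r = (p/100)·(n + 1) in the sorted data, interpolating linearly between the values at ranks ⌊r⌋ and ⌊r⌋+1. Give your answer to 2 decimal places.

Sorted: 21, 23, 28, 29, 37, 47, 49, 60, 63, 76, 92, 99, 105, 106, 115, 116.
n = 16.
r = (65/100)·(16 + 1) = 11.05.
Rank 11 is 92 and rank 12 is 99.
Interpolate: 92 + 0.05·(99 − 92) = 92 + 0.05·7 = 92.35.

92.35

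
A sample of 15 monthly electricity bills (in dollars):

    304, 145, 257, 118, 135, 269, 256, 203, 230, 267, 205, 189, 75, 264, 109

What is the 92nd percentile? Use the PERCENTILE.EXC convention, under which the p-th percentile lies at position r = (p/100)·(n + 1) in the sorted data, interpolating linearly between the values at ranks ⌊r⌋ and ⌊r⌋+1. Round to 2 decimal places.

Sorted: 75, 109, 118, 135, 145, 189, 203, 205, 230, 256, 257, 264, 267, 269, 304.
n = 15.
r = (92/100)·(15 + 1) = 14.72.
Rank 14 is 269 and rank 15 is 304.
Interpolate: 269 + 0.72·(304 − 269) = 269 + 0.72·35 = 294.2.

294.20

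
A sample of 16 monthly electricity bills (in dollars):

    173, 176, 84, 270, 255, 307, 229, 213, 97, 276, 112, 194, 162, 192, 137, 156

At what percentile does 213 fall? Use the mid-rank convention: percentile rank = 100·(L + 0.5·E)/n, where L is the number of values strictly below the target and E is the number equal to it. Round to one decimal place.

Sorted: 84, 97, 112, 137, 156, 162, 173, 176, 192, 194, 213, 229, 255, 270, 276, 307.
Count below 213: L = 10; count equal: E = 1; n = 16.
Percentile rank = 100·(10 + 0.5·1)/16 = 100·10.5/16 = 65.62.

65.6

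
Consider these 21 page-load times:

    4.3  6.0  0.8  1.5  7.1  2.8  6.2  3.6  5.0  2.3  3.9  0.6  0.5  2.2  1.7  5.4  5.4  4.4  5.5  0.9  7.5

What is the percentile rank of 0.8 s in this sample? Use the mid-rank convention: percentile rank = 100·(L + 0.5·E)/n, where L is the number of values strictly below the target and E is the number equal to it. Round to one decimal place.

11.9

Sorted: 0.5, 0.6, 0.8, 0.9, 1.5, 1.7, 2.2, 2.3, 2.8, 3.6, 3.9, 4.3, 4.4, 5.0, 5.4, 5.4, 5.5, 6.0, 6.2, 7.1, 7.5.
Count below 0.8: L = 2; count equal: E = 1; n = 21.
Percentile rank = 100·(2 + 0.5·1)/21 = 100·2.5/21 = 11.9.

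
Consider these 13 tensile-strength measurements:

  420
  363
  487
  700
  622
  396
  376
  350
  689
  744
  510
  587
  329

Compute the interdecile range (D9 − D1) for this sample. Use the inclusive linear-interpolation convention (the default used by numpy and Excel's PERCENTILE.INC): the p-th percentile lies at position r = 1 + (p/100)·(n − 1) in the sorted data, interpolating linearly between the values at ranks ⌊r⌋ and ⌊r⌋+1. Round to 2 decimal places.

Sorted: 329, 350, 363, 376, 396, 420, 487, 510, 587, 622, 689, 700, 744.
n = 13.
P10: r = 2.2; ranks 2–3 are 350, 363; interpolating gives 352.6.
P90: r = 11.8; ranks 11–12 are 689, 700; interpolating gives 697.8.
Difference: 697.8 − 352.6 = 345.2.

345.20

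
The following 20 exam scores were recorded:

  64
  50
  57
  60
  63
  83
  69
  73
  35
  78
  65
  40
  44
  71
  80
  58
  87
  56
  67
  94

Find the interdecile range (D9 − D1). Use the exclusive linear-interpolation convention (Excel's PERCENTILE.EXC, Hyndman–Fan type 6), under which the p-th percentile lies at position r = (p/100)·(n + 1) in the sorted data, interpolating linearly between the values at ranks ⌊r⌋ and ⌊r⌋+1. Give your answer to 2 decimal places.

46.20

Sorted: 35, 40, 44, 50, 56, 57, 58, 60, 63, 64, 65, 67, 69, 71, 73, 78, 80, 83, 87, 94.
n = 20.
P10: r = 2.1; ranks 2–3 are 40, 44; interpolating gives 40.4.
P90: r = 18.9; ranks 18–19 are 83, 87; interpolating gives 86.6.
Difference: 86.6 − 40.4 = 46.2.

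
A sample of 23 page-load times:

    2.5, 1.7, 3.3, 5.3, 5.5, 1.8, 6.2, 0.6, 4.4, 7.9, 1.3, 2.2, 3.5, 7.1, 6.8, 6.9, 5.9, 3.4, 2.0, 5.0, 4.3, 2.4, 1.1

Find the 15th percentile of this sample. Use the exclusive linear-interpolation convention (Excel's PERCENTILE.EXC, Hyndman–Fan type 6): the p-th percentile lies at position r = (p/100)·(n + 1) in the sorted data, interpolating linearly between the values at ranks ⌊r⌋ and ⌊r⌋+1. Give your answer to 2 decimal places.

1.54

Sorted: 0.6, 1.1, 1.3, 1.7, 1.8, 2.0, 2.2, 2.4, 2.5, 3.3, 3.4, 3.5, 4.3, 4.4, 5.0, 5.3, 5.5, 5.9, 6.2, 6.8, 6.9, 7.1, 7.9.
n = 23.
r = (15/100)·(23 + 1) = 3.6.
Rank 3 is 1.3 and rank 4 is 1.7.
Interpolate: 1.3 + 0.6·(1.7 − 1.3) = 1.3 + 0.6·0.4 = 1.54.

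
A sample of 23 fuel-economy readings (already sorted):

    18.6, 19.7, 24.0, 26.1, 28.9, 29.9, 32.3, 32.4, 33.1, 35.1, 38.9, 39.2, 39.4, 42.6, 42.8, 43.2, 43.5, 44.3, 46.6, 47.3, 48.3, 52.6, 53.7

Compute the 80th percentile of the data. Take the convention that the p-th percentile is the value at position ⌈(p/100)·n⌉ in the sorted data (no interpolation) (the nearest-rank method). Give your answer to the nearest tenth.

n = 23.
Position = ⌈80/100 · 23⌉ = ⌈18.4⌉ = 19.
The value at rank 19 is 46.6.

46.6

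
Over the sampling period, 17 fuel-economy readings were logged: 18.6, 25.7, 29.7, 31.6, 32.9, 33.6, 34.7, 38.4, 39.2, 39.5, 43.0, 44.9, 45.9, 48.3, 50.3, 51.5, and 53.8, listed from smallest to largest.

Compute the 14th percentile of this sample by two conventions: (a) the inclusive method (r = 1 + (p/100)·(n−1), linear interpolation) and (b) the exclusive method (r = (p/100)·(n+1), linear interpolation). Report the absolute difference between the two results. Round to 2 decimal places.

2.38

n = 17.
(a) r = 3.24; between ranks 3 (29.7) and 4 (31.6): 30.156.
(b) r = 2.52; between ranks 2 (25.7) and 3 (29.7): 27.78.
|30.156 − 27.78| = 2.376.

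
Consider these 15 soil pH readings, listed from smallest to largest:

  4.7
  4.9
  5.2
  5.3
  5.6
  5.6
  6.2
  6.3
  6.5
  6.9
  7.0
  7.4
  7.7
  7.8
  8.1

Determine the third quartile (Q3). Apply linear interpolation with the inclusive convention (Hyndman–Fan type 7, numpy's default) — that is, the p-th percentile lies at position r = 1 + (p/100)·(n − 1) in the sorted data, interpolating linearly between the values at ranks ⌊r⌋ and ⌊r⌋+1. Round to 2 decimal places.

7.20

n = 15.
r = 1 + (75/100)·(15 − 1) = 1 + 10.5 = 11.5.
Rank 11 is 7.0 and rank 12 is 7.4.
Interpolate: 7.0 + 0.5·(7.4 − 7.0) = 7.0 + 0.5·0.4 = 7.2.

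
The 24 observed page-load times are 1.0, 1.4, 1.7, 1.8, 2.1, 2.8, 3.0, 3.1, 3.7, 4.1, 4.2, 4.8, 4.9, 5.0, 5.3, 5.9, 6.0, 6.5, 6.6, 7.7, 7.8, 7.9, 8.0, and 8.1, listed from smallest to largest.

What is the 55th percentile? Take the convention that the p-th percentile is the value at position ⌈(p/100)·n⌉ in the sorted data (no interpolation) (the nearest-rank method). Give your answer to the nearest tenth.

5.0

n = 24.
Position = ⌈55/100 · 24⌉ = ⌈13.2⌉ = 14.
The value at rank 14 is 5.0.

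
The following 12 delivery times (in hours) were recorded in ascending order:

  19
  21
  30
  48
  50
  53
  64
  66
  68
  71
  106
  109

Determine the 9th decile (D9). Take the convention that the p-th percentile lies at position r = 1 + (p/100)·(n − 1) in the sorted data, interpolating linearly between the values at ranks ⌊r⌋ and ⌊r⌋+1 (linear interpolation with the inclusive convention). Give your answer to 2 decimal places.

102.50

n = 12.
r = 1 + (90/100)·(12 − 1) = 1 + 9.9 = 10.9.
Rank 10 is 71 and rank 11 is 106.
Interpolate: 71 + 0.9·(106 − 71) = 71 + 0.9·35 = 102.5.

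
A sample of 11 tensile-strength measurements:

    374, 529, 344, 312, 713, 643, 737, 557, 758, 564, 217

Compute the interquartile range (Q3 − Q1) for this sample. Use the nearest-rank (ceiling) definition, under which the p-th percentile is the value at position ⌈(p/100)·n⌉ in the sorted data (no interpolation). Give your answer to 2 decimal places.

369.00

Sorted: 217, 312, 344, 374, 529, 557, 564, 643, 713, 737, 758.
n = 11.
P25: rank ⌈25/100·11⌉ = 3 → 344.
P75: rank ⌈75/100·11⌉ = 9 → 713.
Difference: 713 − 344 = 369.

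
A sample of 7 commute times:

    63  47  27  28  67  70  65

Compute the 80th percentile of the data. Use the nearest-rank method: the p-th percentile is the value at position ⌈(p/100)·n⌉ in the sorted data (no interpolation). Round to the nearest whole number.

67

Sorted: 27, 28, 47, 63, 65, 67, 70.
n = 7.
Position = ⌈80/100 · 7⌉ = ⌈5.6⌉ = 6.
The value at rank 6 is 67.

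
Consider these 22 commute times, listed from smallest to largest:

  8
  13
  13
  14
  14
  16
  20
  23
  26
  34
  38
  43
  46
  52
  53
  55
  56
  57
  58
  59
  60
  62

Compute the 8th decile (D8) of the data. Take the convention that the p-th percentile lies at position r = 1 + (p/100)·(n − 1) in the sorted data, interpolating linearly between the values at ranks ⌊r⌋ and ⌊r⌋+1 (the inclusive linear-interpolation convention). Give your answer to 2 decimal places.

56.80

n = 22.
r = 1 + (80/100)·(22 − 1) = 1 + 16.8 = 17.8.
Rank 17 is 56 and rank 18 is 57.
Interpolate: 56 + 0.8·(57 − 56) = 56 + 0.8·1 = 56.8.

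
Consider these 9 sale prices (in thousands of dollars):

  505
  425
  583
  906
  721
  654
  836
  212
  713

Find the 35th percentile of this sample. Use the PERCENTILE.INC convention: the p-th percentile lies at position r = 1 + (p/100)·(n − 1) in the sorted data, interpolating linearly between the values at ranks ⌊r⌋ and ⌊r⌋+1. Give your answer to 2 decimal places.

Sorted: 212, 425, 505, 583, 654, 713, 721, 836, 906.
n = 9.
r = 1 + (35/100)·(9 − 1) = 1 + 2.8 = 3.8.
Rank 3 is 505 and rank 4 is 583.
Interpolate: 505 + 0.8·(583 − 505) = 505 + 0.8·78 = 567.4.

567.40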